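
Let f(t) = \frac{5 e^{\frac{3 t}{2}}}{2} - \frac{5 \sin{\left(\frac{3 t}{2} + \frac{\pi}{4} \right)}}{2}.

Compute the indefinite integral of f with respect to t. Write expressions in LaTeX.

F(t) = \frac{5 \left(e^{\frac{3 t}{2}} + \cos{\left(\frac{3 t}{2} + \frac{\pi}{4} \right)}\right)}{3} + C

Integrate term by term and add the pieces.
Check: d/dt[\frac{5 \left(e^{\frac{3 t}{2}} + \cos{\left(\frac{3 t}{2} + \frac{\pi}{4} \right)}\right)}{3}] = \frac{5 e^{\frac{3 t}{2}}}{2} - \frac{5 \sin{\left(\frac{3 t}{2} + \frac{\pi}{4} \right)}}{2} = f(t).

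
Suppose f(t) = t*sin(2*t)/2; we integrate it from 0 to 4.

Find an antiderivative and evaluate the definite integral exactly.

Antiderivative: F(t) = -(2*t*cos(2*t) - sin(2*t))/8; value = sin(8)/8 - cos(8)

Recover f(t) by differentiating a candidate F(t); any mismatch rules it out.
F(t) = -(2*t*cos(2*t) - sin(2*t))/8 is an antiderivative of f.
Check: d/dt[-(2*t*cos(2*t) - sin(2*t))/8] = t*sin(2*t)/2 = f(t).
F(4) = sin(8)/8 - cos(8); F(0) = 0.
Integral = F(4) - F(0) = sin(8)/8 - cos(8).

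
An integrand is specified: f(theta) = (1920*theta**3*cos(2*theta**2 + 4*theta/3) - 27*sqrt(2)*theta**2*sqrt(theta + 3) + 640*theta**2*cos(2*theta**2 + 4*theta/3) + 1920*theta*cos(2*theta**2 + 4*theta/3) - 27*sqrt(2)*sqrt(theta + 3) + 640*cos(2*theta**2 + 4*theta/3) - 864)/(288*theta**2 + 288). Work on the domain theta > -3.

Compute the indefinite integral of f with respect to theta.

Differentiate the proposed F(theta) back; it has to land on f(theta) exactly.
Check: d/dtheta[-theta*sqrt(theta/2 + 3/2)/8 - 3*sqrt(theta/2 + 3/2)/8 + 5*sin(2*theta**2 + 4*theta/3)/3 - 3*atan(theta)] = (1920*theta**3*sqrt(theta + 3)*cos(2*theta**2 + 4*theta/3) - 27*sqrt(2)*theta**3 + 640*theta**2*sqrt(theta + 3)*cos(2*theta**2 + 4*theta/3) - 81*sqrt(2)*theta**2 + 1920*theta*sqrt(theta + 3)*cos(2*theta**2 + 4*theta/3) - 27*sqrt(2)*theta + 640*sqrt(theta + 3)*cos(2*theta**2 + 4*theta/3) - 864*sqrt(theta + 3) - 81*sqrt(2))/(288*theta**2*sqrt(theta + 3) + 288*sqrt(theta + 3)), which equals f(theta).

F(theta) = -theta*sqrt(theta/2 + 3/2)/8 - 3*sqrt(theta/2 + 3/2)/8 + 5*sin(2*theta**2 + 4*theta/3)/3 - 3*atan(theta) + C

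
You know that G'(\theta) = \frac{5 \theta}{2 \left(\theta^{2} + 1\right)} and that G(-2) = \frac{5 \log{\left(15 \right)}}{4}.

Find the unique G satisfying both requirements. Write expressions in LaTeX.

G(\theta) = \frac{5 \log{\left(3 \theta^{2} + 3 \right)}}{4}

G'(\theta) matches the chain-rule pattern g'(h)*h' with inner function h(\theta) = 3 \theta^{2} + 3; substituting u = h(\theta) collapses the integral.
A general antiderivative is \frac{5 \log{\left(3 \theta^{2} + 3 \right)}}{4} + C.
The condition gives C = \frac{5 \log{\left(15 \right)}}{4} - (\frac{5 \log{\left(15 \right)}}{4}) = 0.
So G(\theta) = \frac{5 \log{\left(3 \theta^{2} + 3 \right)}}{4}.
Check: d/d\theta[\frac{5 \log{\left(3 \theta^{2} + 3 \right)}}{4}] = \frac{5 \theta}{2 \theta^{2} + 2}, which equals G'(\theta).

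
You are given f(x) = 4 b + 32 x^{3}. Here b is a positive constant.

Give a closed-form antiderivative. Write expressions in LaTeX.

An antiderivative F(x) passes only if d/dx[F] lands on f(x) exactly.
Check: d/dx[4 b x + 8 x^{4}] = 4 b + 32 x^{3} = f(x).

An antiderivative is F(x) = 4 b x + 8 x^{4}.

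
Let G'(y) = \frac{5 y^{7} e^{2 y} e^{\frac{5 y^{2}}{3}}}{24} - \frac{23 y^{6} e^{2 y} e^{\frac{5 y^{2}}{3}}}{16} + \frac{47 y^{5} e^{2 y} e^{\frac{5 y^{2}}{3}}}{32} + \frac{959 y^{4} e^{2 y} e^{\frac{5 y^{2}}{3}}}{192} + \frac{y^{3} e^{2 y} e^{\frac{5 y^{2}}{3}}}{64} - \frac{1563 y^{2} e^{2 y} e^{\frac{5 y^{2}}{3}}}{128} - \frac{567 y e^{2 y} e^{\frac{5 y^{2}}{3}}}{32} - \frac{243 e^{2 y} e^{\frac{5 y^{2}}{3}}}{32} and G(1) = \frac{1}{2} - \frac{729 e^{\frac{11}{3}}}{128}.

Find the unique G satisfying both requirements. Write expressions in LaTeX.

G'(y) has the shape u'v + uv' for u = \frac{\left(\frac{y^{2}}{2} - \frac{5 y}{4} - \frac{3}{2}\right)^{3}}{2} and v = e^{\frac{5 y^{2}}{3} + 2 y} — it is the derivative of the product u*v.
A general antiderivative is \frac{\left(\frac{y^{2}}{2} - \frac{5 y}{4} - \frac{3}{2}\right)^{3} e^{\frac{5 y^{2}}{3} + 2 y}}{2} + C.
The condition gives C = \frac{1}{2} - \frac{729 e^{\frac{11}{3}}}{128} - (- \frac{729 e^{\frac{11}{3}}}{128}) = \frac{1}{2}.
So G(y) = \frac{y^{6} e^{2 y} e^{\frac{5 y^{2}}{3}}}{16} - \frac{15 y^{5} e^{2 y} e^{\frac{5 y^{2}}{3}}}{32} + \frac{39 y^{4} e^{2 y} e^{\frac{5 y^{2}}{3}}}{64} + \frac{235 y^{3} e^{2 y} e^{\frac{5 y^{2}}{3}}}{128} - \frac{117 y^{2} e^{2 y} e^{\frac{5 y^{2}}{3}}}{64} - \frac{135 y e^{2 y} e^{\frac{5 y^{2}}{3}}}{32} - \frac{27 e^{2 y} e^{\frac{5 y^{2}}{3}}}{16} + \frac{1}{2}.
Check: d/dy[\frac{y^{6} e^{2 y} e^{\frac{5 y^{2}}{3}}}{16} - \frac{15 y^{5} e^{2 y} e^{\frac{5 y^{2}}{3}}}{32} + \frac{39 y^{4} e^{2 y} e^{\frac{5 y^{2}}{3}}}{64} + \frac{235 y^{3} e^{2 y} e^{\frac{5 y^{2}}{3}}}{128} - \frac{117 y^{2} e^{2 y} e^{\frac{5 y^{2}}{3}}}{64} - \frac{135 y e^{2 y} e^{\frac{5 y^{2}}{3}}}{32} - \frac{27 e^{2 y} e^{\frac{5 y^{2}}{3}}}{16} + \frac{1}{2}] = \frac{5 y^{7} e^{2 y} e^{\frac{5 y^{2}}{3}}}{24} - \frac{23 y^{6} e^{2 y} e^{\frac{5 y^{2}}{3}}}{16} + \frac{47 y^{5} e^{2 y} e^{\frac{5 y^{2}}{3}}}{32} + \frac{959 y^{4} e^{2 y} e^{\frac{5 y^{2}}{3}}}{192} + \frac{y^{3} e^{2 y} e^{\frac{5 y^{2}}{3}}}{64} - \frac{1563 y^{2} e^{2 y} e^{\frac{5 y^{2}}{3}}}{128} - \frac{567 y e^{2 y} e^{\frac{5 y^{2}}{3}}}{32} - \frac{243 e^{2 y} e^{\frac{5 y^{2}}{3}}}{32} = G'(y).

G(y) = \frac{y^{6} e^{2 y} e^{\frac{5 y^{2}}{3}}}{16} - \frac{15 y^{5} e^{2 y} e^{\frac{5 y^{2}}{3}}}{32} + \frac{39 y^{4} e^{2 y} e^{\frac{5 y^{2}}{3}}}{64} + \frac{235 y^{3} e^{2 y} e^{\frac{5 y^{2}}{3}}}{128} - \frac{117 y^{2} e^{2 y} e^{\frac{5 y^{2}}{3}}}{64} - \frac{135 y e^{2 y} e^{\frac{5 y^{2}}{3}}}{32} - \frac{27 e^{2 y} e^{\frac{5 y^{2}}{3}}}{16} + \frac{1}{2}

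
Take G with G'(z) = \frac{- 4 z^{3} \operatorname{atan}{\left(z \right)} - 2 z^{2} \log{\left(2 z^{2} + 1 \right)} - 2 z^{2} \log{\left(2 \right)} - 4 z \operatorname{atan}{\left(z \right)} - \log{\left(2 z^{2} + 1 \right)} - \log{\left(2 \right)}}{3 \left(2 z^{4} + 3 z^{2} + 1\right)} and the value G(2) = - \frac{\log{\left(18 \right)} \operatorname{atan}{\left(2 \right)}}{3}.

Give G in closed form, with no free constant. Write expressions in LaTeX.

G'(z) has the shape u'v + uv' for u = - \frac{\operatorname{atan}{\left(z \right)}}{3} and v = \log{\left(4 z^{2} + 2 \right)} — it is the derivative of the product u*v.
A general antiderivative is - \frac{\log{\left(4 z^{2} + 2 \right)} \operatorname{atan}{\left(z \right)}}{3} + C.
The condition gives C = - \frac{\log{\left(18 \right)} \operatorname{atan}{\left(2 \right)}}{3} - (- \frac{\log{\left(18 \right)} \operatorname{atan}{\left(2 \right)}}{3}) = 0.
So G(z) = - \frac{\log{\left(4 z^{2} + 2 \right)} \operatorname{atan}{\left(z \right)}}{3}.
Check: d/dz[- \frac{\log{\left(4 z^{2} + 2 \right)} \operatorname{atan}{\left(z \right)}}{3}] = \frac{- 4 z^{3} \operatorname{atan}{\left(z \right)} - 2 z^{2} \log{\left(2 z^{2} + 1 \right)} - 2 z^{2} \log{\left(2 \right)} - 4 z \operatorname{atan}{\left(z \right)} - \log{\left(2 z^{2} + 1 \right)} - \log{\left(2 \right)}}{6 z^{4} + 9 z^{2} + 3}, which equals G'(z).

G(z) = - \frac{\log{\left(4 z^{2} + 2 \right)} \operatorname{atan}{\left(z \right)}}{3}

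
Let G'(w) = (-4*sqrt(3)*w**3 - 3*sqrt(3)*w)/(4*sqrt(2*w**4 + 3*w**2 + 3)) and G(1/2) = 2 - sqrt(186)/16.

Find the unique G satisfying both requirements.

G(w) = 2 - 3*sqrt(2*w**4/3 + w**2 + 1)/4

G'(w) matches the chain-rule pattern g'(h)*h' with inner function h(w) = 2*w**4/3 + w**2 + 1; substituting u = h(w) collapses the integral.
A general antiderivative is -3*sqrt(2*w**4/3 + w**2 + 1)/4 + C.
The condition gives C = 2 - sqrt(186)/16 - (-sqrt(186)/16) = 2.
So G(w) = 2 - 3*sqrt(2*w**4/3 + w**2 + 1)/4.
Check: d/dw[2 - 3*sqrt(2*w**4/3 + w**2 + 1)/4] = (-4*sqrt(3)*w**3 - 3*sqrt(3)*w)/(4*sqrt(2*w**4 + 3*w**2 + 3)) = G'(w).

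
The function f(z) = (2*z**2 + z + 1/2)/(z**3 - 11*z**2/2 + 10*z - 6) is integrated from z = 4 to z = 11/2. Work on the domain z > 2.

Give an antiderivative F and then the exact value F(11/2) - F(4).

The denominator factors as (z - 2)**2*(2*z - 3); partial fractions split f into directly integrable pieces: 52/(2*z - 3) - 24/(z - 2) + 21/(z - 2)**2.
F(z) = -24*log(z - 2) + 26*log(z - 3/2) - 21/(z - 2) is an antiderivative of f.
Check: d/dz[-24*log(z - 2) + 26*log(z - 3/2) - 21/(z - 2)] = (4*z**2 + 2*z + 1)/(2*z**3 - 11*z**2 + 20*z - 12), which equals f(z).
F(11/2) = -24*log(7/2) - 6 + 26*log(4); F(4) = -24*log(2) - 21/2 + 26*log(5/2).
Integral = F(11/2) - F(4) = -24*log(7/2) - 26*log(5/2) + 9/2 + 24*log(2) + 26*log(4).

Antiderivative: F(z) = -24*log(z - 2) + 26*log(z - 3/2) - 21/(z - 2); value = -24*log(7/2) - 26*log(5/2) + 9/2 + 24*log(2) + 26*log(4)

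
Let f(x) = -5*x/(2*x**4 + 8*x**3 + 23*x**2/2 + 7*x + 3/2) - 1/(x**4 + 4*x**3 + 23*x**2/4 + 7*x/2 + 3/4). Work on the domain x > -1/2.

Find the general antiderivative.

Factor the denominator ((x + 1)**2*(2*x + 1)*(2*x + 3)) and decompose: f = -22/(2*x + 3) + 2/(2*x + 1) + 10/(x + 1) - 6/(x + 1)**2; each piece integrates to a log, atan, or power term.
Check: d/dx[(x*log(x + 1/2) + 10*x*log(x + 1) - 11*x*log(x + 3/2) + log(x + 1/2) + 10*log(x + 1) - 11*log(x + 3/2) + 6)/(x + 1)] = (-10*x - 4)/(4*x**4 + 16*x**3 + 23*x**2 + 14*x + 3), which equals f(x).

F(x) = (x*log(x + 1/2) + 10*x*log(x + 1) - 11*x*log(x + 3/2) + log(x + 1/2) + 10*log(x + 1) - 11*log(x + 3/2) + 6)/(x + 1) + C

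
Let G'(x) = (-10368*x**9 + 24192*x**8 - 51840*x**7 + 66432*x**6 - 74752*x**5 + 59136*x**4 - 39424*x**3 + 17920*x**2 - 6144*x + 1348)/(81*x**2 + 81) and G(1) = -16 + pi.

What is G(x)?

A candidate passes only if d/dx[G] lands on the given G'(x) exactly.
A general antiderivative is -(-2*x**2 + 4*x/3 - 4/3)**4 + 4*atan(x) + C.
The condition gives C = -16 + pi - (-16 + pi) = 0.
So G(x) = -16*x**8 + 128*x**7/3 - 256*x**6/3 + 2816*x**5/27 - 8320*x**4/81 + 5632*x**3/81 - 1024*x**2/27 + 1024*x/81 + 4*atan(x) - 256/81.
Check: d/dx[-16*x**8 + 128*x**7/3 - 256*x**6/3 + 2816*x**5/27 - 8320*x**4/81 + 5632*x**3/81 - 1024*x**2/27 + 1024*x/81 + 4*atan(x) - 256/81] = (-10368*x**9 + 24192*x**8 - 51840*x**7 + 66432*x**6 - 74752*x**5 + 59136*x**4 - 39424*x**3 + 17920*x**2 - 6144*x + 1348)/(81*x**2 + 81) = G'(x).

G(x) = -16*x**8 + 128*x**7/3 - 256*x**6/3 + 2816*x**5/27 - 8320*x**4/81 + 5632*x**3/81 - 1024*x**2/27 + 1024*x/81 + 4*atan(x) - 256/81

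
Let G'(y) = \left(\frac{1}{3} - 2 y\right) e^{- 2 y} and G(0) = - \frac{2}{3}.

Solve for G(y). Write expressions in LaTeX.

Recognize the product-rule pattern: G'(y) = u'v + uv' with u = y + \frac{1}{3}, v = e^{- 2 y}, so integration by parts undoes it.
A general antiderivative is \frac{\left(3 y + 1\right) e^{- 2 y}}{3} + C.
The condition gives C = - \frac{2}{3} - (\frac{1}{3}) = -1.
So G(y) = \frac{\left(3 y - 3 e^{2 y} + 1\right) e^{- 2 y}}{3}.
Check: d/dy[\frac{\left(3 y - 3 e^{2 y} + 1\right) e^{- 2 y}}{3}] = \frac{\left(1 - 6 y\right) e^{- 2 y}}{3}, which equals G'(y).

G(y) = \frac{\left(3 y - 3 e^{2 y} + 1\right) e^{- 2 y}}{3}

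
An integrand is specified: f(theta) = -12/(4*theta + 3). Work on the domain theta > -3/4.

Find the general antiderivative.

Check any antiderivative F(theta) by computing F'(theta) and comparing it with f(theta).
Check: d/dtheta[-3*log(4*theta + 3)] = -12/(4*theta + 3) = f(theta).

F(theta) = -3*log(4*theta + 3) + C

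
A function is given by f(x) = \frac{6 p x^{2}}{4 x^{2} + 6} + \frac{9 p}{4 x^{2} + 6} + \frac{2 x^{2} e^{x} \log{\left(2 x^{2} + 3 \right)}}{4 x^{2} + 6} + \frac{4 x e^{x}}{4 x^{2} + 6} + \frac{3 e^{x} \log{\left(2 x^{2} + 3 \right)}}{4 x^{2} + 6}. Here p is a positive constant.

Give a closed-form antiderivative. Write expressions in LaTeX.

The integrand splits into summands that can be handled one at a time.
Check: d/dx[\frac{3 p x}{2} + \frac{e^{x} \log{\left(2 x^{2} + 3 \right)}}{2}] = \frac{6 p x^{2} + 9 p + 2 x^{2} e^{x} \log{\left(2 x^{2} + 3 \right)} + 4 x e^{x} + 3 e^{x} \log{\left(2 x^{2} + 3 \right)}}{4 x^{2} + 6}, which equals f(x).

An antiderivative is F(x) = \frac{3 p x}{2} + \frac{e^{x} \log{\left(2 x^{2} + 3 \right)}}{2}.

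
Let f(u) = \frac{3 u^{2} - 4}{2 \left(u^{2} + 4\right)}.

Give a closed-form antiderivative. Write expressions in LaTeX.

An antiderivative is F(u) = \frac{3 u - 8 \operatorname{atan}{\left(\frac{u}{2} \right)}}{2}.

A candidate is checked by its d/du: the result must match f(u).
Check: d/du[\frac{3 u - 8 \operatorname{atan}{\left(\frac{u}{2} \right)}}{2}] = \frac{3 u^{2} - 4}{2 u^{2} + 8}, which equals f(u).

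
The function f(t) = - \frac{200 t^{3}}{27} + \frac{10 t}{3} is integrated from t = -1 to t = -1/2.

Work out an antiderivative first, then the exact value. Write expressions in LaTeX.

Antiderivative: F(t) = - \frac{\left(20 t^{2} - 9\right)^{2}}{216}; value = \frac{35}{72}

The substitution u = \frac{3}{4} - \frac{5 t^{2}}{3} works: f is exactly (dF/du)*(du/dt) for that inner function.
F(t) = - \frac{\left(20 t^{2} - 9\right)^{2}}{216} is an antiderivative of f.
Check: d/dt[- \frac{\left(20 t^{2} - 9\right)^{2}}{216}] = - \frac{200 t^{3}}{27} + \frac{10 t}{3} = f(t).
F(-1/2) = - \frac{2}{27}; F(-1) = - \frac{121}{216}.
Integral = F(-1/2) - F(-1) = \frac{35}{72}.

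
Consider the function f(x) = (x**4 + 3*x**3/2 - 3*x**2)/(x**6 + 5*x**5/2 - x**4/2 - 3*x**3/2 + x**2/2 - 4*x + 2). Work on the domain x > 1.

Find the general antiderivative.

Factor the denominator ((x - 1)*(x + 2)**2*(2*x - 1)*(x**2 + 1)) and decompose: f = (77*x + 111)/(250*(x**2 + 1)) + 32/(125*(2*x - 1)) - 428/(1125*(x + 2)) - 16/(75*(x + 2)**2) - 1/(18*(x - 1)); each piece integrates to a log, atan, or power term.
Check: d/dx[-log(x - 1)/18 + 16*log(x - 1/2)/125 - 428*log(x + 2)/1125 + 77*log(x**2 + 1)/500 + 111*atan(x)/250 + 16/(75*x + 150)] = (2*x**4 + 3*x**3 - 6*x**2)/(2*x**6 + 5*x**5 - x**4 - 3*x**3 + x**2 - 8*x + 4), which equals f(x).

F(x) = -log(x - 1)/18 + 16*log(x - 1/2)/125 - 428*log(x + 2)/1125 + 77*log(x**2 + 1)/500 + 111*atan(x)/250 + 16/(75*x + 150) + C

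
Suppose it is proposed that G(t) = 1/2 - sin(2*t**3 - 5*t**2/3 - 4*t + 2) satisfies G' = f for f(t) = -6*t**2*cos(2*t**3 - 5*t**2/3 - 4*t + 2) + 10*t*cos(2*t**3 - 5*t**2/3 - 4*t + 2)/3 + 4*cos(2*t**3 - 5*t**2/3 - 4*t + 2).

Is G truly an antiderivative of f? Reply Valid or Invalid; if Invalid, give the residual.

Valid - the claim checks out under differentiation.

d/dt[G] = -6*t**2*cos(2*t**3 - 5*t**2/3 - 4*t + 2) + 10*t*cos(2*t**3 - 5*t**2/3 - 4*t + 2)/3 + 4*cos(2*t**3 - 5*t**2/3 - 4*t + 2)
This equals f(t) exactly, so the claim holds.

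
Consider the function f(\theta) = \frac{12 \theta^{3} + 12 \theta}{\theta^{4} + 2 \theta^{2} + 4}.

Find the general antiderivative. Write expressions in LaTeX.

The substitution u = \theta^{4} + 2 \theta^{2} + 4 works: f is exactly (dF/du)*(du/d\theta) for that inner function.
Check: d/d\theta[3 \log{\left(\theta^{4} + 2 \theta^{2} + 4 \right)}] = \frac{12 \theta^{3} + 12 \theta}{\theta^{4} + 2 \theta^{2} + 4} = f(\theta).

F(\theta) = 3 \log{\left(\theta^{4} + 2 \theta^{2} + 4 \right)} + C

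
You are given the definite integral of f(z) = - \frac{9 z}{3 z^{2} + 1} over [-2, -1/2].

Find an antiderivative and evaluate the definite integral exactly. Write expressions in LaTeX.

Antiderivative: F(z) = - \frac{3 \log{\left(4 z^{2} + \frac{4}{3} \right)}}{2}; value = - \frac{3 \log{\left(\frac{7}{3} \right)}}{2} + \frac{3 \log{\left(\frac{52}{3} \right)}}{2}

f matches the chain-rule pattern g'(h)*h' with inner function h(z) = 4 z^{2} + \frac{4}{3}; substituting u = h(z) collapses the integral.
F(z) = - \frac{3 \log{\left(4 z^{2} + \frac{4}{3} \right)}}{2} is an antiderivative of f.
Check: d/dz[- \frac{3 \log{\left(4 z^{2} + \frac{4}{3} \right)}}{2}] = - \frac{9 z}{3 z^{2} + 1} = f(z).
F(-1/2) = - \frac{3 \log{\left(\frac{7}{3} \right)}}{2}; F(-2) = - \frac{3 \log{\left(\frac{52}{3} \right)}}{2}.
Integral = F(-1/2) - F(-2) = - \frac{3 \log{\left(\frac{7}{3} \right)}}{2} + \frac{3 \log{\left(\frac{52}{3} \right)}}{2}.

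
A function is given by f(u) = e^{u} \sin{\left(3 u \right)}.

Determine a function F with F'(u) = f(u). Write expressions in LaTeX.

Any candidate F(u) must reproduce f(u) exactly when differentiated.
Check: d/du[\frac{e^{u} \sin{\left(3 u \right)}}{10} - \frac{3 e^{u} \cos{\left(3 u \right)}}{10}] = e^{u} \sin{\left(3 u \right)} = f(u).

An antiderivative is F(u) = \frac{e^{u} \sin{\left(3 u \right)}}{10} - \frac{3 e^{u} \cos{\left(3 u \right)}}{10}.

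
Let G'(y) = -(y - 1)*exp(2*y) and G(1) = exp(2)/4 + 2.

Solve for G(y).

Recognize the product-rule pattern: G'(y) = u'v + uv' with u = 3/4 - y/2, v = exp(2*y), so integration by parts undoes it.
A general antiderivative is (3 - 2*y)*exp(2*y)/4 + C.
The condition gives C = exp(2)/4 + 2 - (exp(2)/4) = 2.
So G(y) = -y*exp(2*y)/2 + 3*exp(2*y)/4 + 2.
Check: d/dy[-y*exp(2*y)/2 + 3*exp(2*y)/4 + 2] = -y*exp(2*y) + exp(2*y), which equals G'(y).

G(y) = -y*exp(2*y)/2 + 3*exp(2*y)/4 + 2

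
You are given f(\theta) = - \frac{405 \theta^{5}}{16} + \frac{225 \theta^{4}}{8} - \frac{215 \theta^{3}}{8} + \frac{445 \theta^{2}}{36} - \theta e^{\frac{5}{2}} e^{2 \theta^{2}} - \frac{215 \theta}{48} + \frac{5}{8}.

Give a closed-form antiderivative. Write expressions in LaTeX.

An antiderivative is F(\theta) = - \frac{135 \theta^{6}}{32} + \frac{45 \theta^{5}}{8} - \frac{215 \theta^{4}}{32} + \frac{445 \theta^{3}}{108} - \frac{215 \theta^{2}}{96} + \frac{5 \theta}{8} - \frac{e^{\frac{5}{2}} e^{2 \theta^{2}}}{4}.

Integrate term by term and add the pieces.
Check: d/d\theta[- \frac{135 \theta^{6}}{32} + \frac{45 \theta^{5}}{8} - \frac{215 \theta^{4}}{32} + \frac{445 \theta^{3}}{108} - \frac{215 \theta^{2}}{96} + \frac{5 \theta}{8} - \frac{e^{\frac{5}{2}} e^{2 \theta^{2}}}{4}] = - \frac{405 \theta^{5}}{16} + \frac{225 \theta^{4}}{8} - \frac{215 \theta^{3}}{8} + \frac{445 \theta^{2}}{36} - \theta e^{\frac{5}{2}} e^{2 \theta^{2}} - \frac{215 \theta}{48} + \frac{5}{8} = f(\theta).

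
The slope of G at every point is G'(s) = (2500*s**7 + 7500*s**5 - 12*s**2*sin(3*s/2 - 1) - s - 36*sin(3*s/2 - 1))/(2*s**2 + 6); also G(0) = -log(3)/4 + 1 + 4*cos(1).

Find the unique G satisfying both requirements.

G(s) = (2500*s**6 - 3*log(s**2 + 3) + 48*cos(3*s/2 - 1) + 12)/12

Whatever form G(s) takes, its d/ds must return the stated G'(s).
A general antiderivative is 625*s**6/3 - log(s**2 + 3)/4 + 4*cos(3*s/2 - 1) + C.
The condition gives C = -log(3)/4 + 1 + 4*cos(1) - (-log(3)/4 + 4*cos(1)) = 1.
So G(s) = (2500*s**6 - 3*log(s**2 + 3) + 48*cos(3*s/2 - 1) + 12)/12.
Check: d/ds[(2500*s**6 - 3*log(s**2 + 3) + 48*cos(3*s/2 - 1) + 12)/12] = (2500*s**7 + 7500*s**5 - 12*s**2*sin(3*s/2 - 1) - s - 36*sin(3*s/2 - 1))/(2*s**2 + 6) = G'(s).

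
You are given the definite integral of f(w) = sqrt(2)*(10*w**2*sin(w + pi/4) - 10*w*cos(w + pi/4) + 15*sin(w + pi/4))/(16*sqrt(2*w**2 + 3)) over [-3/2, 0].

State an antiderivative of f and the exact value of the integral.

Antiderivative: F(w) = -5*sqrt(2)*sqrt(2*w**2 + 3)*cos(w + pi/4)/16; value = -5*sqrt(3)/16 + 5*sqrt(15)*sin(pi/4 + 3/2)/16

f has the shape u'v + uv' for u = -5*sqrt(w**2 + 3/2)/8 and v = cos(w + pi/4) — it is the derivative of the product u*v.
F(w) = -5*sqrt(2)*sqrt(2*w**2 + 3)*cos(w + pi/4)/16 is an antiderivative of f.
Check: d/dw[-5*sqrt(2)*sqrt(2*w**2 + 3)*cos(w + pi/4)/16] = (10*sqrt(2)*w**2*sin(w + pi/4) - 10*sqrt(2)*w*cos(w + pi/4) + 15*sqrt(2)*sin(w + pi/4))/(16*sqrt(2*w**2 + 3)), which equals f(w).
F(0) = -5*sqrt(3)/16; F(-3/2) = -5*sqrt(15)*sin(pi/4 + 3/2)/16.
Integral = F(0) - F(-3/2) = -5*sqrt(3)/16 + 5*sqrt(15)*sin(pi/4 + 3/2)/16.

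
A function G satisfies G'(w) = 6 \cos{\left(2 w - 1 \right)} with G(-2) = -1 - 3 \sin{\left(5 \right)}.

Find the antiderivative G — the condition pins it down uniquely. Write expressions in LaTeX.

Differentiate the proposed G(w) back; it has to land on the given G'(w).
A general antiderivative is 3 \sin{\left(2 w - 1 \right)} + C.
The condition gives C = -1 - 3 \sin{\left(5 \right)} - (- 3 \sin{\left(5 \right)}) = -1.
So G(w) = 3 \sin{\left(2 w - 1 \right)} - 1.
Check: d/dw[3 \sin{\left(2 w - 1 \right)} - 1] = 6 \cos{\left(2 w - 1 \right)} = G'(w).

G(w) = 3 \sin{\left(2 w - 1 \right)} - 1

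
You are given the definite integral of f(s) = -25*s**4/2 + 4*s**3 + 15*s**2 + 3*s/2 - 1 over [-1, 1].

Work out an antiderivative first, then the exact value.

Integrate term by term and add the pieces.
F(s) = -s*(10*s**4 - 4*s**3 - 20*s**2 - 3*s + 4)/4 is an antiderivative of f.
Check: d/ds[-s*(10*s**4 - 4*s**3 - 20*s**2 - 3*s + 4)/4] = -25*s**4/2 + 4*s**3 + 15*s**2 + 3*s/2 - 1 = f(s).
F(1) = 13/4; F(-1) = 1/4.
Integral = F(1) - F(-1) = 3.

Antiderivative: F(s) = -s*(10*s**4 - 4*s**3 - 20*s**2 - 3*s + 4)/4; value = 3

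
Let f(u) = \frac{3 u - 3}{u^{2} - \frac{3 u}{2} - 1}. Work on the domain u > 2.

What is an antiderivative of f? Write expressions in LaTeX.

Factor the denominator (\left(u - 2\right) \left(2 u + 1\right)) and decompose: f = \frac{18}{5 \left(2 u + 1\right)} + \frac{6}{5 \left(u - 2\right)}; each piece integrates to a log, atan, or power term.
Check: d/du[\frac{6 \log{\left(u - 2 \right)}}{5} + \frac{9 \log{\left(u + \frac{1}{2} \right)}}{5}] = \frac{6 u - 6}{2 u^{2} - 3 u - 2}, which equals f(u).

An antiderivative is F(u) = \frac{6 \log{\left(u - 2 \right)}}{5} + \frac{9 \log{\left(u + \frac{1}{2} \right)}}{5}.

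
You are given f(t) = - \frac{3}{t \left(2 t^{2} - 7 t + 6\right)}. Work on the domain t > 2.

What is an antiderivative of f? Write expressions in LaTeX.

An antiderivative is F(t) = - \frac{\log{\left(t \right)}}{2} - \frac{3 \log{\left(t - 2 \right)}}{2} + 2 \log{\left(t - \frac{3}{2} \right)}.

The denominator factors as t \left(t - 2\right) \left(2 t - 3\right); partial fractions split f into directly integrable pieces: \frac{4}{2 t - 3} - \frac{3}{2 \left(t - 2\right)} - \frac{1}{2 t}.
Check: d/dt[- \frac{\log{\left(t \right)}}{2} - \frac{3 \log{\left(t - 2 \right)}}{2} + 2 \log{\left(t - \frac{3}{2} \right)}] = - \frac{3}{2 t^{3} - 7 t^{2} + 6 t}, which equals f(t).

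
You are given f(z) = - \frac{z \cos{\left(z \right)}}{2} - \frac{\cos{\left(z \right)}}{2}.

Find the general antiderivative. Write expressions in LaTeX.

Integrate term by term and add the pieces.
Check: d/dz[- \frac{z \sin{\left(z \right)}}{2} - \frac{\sin{\left(z \right)}}{2} - \frac{\cos{\left(z \right)}}{2}] = - \frac{z \cos{\left(z \right)}}{2} - \frac{\cos{\left(z \right)}}{2} = f(z).

F(z) = - \frac{z \sin{\left(z \right)}}{2} - \frac{\sin{\left(z \right)}}{2} - \frac{\cos{\left(z \right)}}{2} + C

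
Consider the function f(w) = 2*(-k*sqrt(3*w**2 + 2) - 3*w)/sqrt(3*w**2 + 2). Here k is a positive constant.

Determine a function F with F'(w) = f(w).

An antiderivative is F(w) = -2*(k*w + sqrt(3*w**2 + 2)).

Whatever form F(w) takes, F'(w) = f(w) is non-negotiable.
Check: d/dw[-2*(k*w + sqrt(3*w**2 + 2))] = (-2*k*sqrt(3*w**2 + 2) - 6*w)/sqrt(3*w**2 + 2), which equals f(w).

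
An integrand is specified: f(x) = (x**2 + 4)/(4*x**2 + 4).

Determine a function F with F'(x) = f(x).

An antiderivative is F(x) = (x + 3*atan(x))/4.

Whatever form F(x) takes, F'(x) = f(x) is non-negotiable.
Check: d/dx[(x + 3*atan(x))/4] = (x**2 + 4)/(4*x**2 + 4) = f(x).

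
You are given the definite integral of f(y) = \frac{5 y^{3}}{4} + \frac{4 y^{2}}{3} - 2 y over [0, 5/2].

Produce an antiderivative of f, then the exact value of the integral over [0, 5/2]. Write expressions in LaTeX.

Antiderivative: F(y) = \frac{5 y^{4}}{16} + \frac{4 y^{3}}{9} - y^{2}; value = \frac{29725}{2304}

The integrand splits into summands that can be handled one at a time.
F(y) = \frac{5 y^{4}}{16} + \frac{4 y^{3}}{9} - y^{2} is an antiderivative of f.
Check: d/dy[\frac{5 y^{4}}{16} + \frac{4 y^{3}}{9} - y^{2}] = \frac{5 y^{3}}{4} + \frac{4 y^{2}}{3} - 2 y = f(y).
F(5/2) = \frac{29725}{2304}; F(0) = 0.
Integral = F(5/2) - F(0) = \frac{29725}{2304}.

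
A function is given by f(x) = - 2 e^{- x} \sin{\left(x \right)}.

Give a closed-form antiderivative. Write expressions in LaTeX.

A candidate is checked by its d/dx: the result must match f(x).
Check: d/dx[\left(\sin{\left(x \right)} + \cos{\left(x \right)}\right) e^{- x}] = - 2 e^{- x} \sin{\left(x \right)} = f(x).

An antiderivative is F(x) = \left(\sin{\left(x \right)} + \cos{\left(x \right)}\right) e^{- x}.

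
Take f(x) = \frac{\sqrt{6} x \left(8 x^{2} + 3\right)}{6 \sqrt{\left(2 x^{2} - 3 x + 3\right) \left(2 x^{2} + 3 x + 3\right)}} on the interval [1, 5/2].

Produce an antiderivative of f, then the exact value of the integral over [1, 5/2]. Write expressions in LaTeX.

Antiderivative: F(x) = \frac{\sqrt{6} \sqrt{4 x^{4} + 3 x^{2} + 9}}{6}; value = - \frac{2 \sqrt{6}}{3} + \frac{2 \sqrt{69}}{3}

f matches the chain-rule pattern g'(h)*h' with inner function h(x) = \frac{2 x^{4}}{3} + \frac{x^{2}}{2} + \frac{3}{2}; substituting u = h(x) collapses the integral.
F(x) = \frac{\sqrt{6} \sqrt{4 x^{4} + 3 x^{2} + 9}}{6} is an antiderivative of f.
Check: d/dx[\frac{\sqrt{6} \sqrt{4 x^{4} + 3 x^{2} + 9}}{6}] = \frac{8 \sqrt{6} x^{3} + 3 \sqrt{6} x}{6 \sqrt{4 x^{4} + 3 x^{2} + 9}}, which equals f(x).
F(5/2) = \frac{2 \sqrt{69}}{3}; F(1) = \frac{2 \sqrt{6}}{3}.
Integral = F(5/2) - F(1) = - \frac{2 \sqrt{6}}{3} + \frac{2 \sqrt{69}}{3}.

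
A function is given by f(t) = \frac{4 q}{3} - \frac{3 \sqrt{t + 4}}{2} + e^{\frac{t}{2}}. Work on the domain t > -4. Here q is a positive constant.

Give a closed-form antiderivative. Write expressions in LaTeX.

An antiderivative is F(t) = \frac{4 q t - 3 \left(t + 4\right)^{\frac{3}{2}} + 6 e^{\frac{t}{2}}}{3}.

The integrand splits into summands that can be handled one at a time.
Check: d/dt[\frac{4 q t - 3 \left(t + 4\right)^{\frac{3}{2}} + 6 e^{\frac{t}{2}}}{3}] = \frac{4 q}{3} - \frac{3 \sqrt{t + 4}}{2} + e^{\frac{t}{2}} = f(t).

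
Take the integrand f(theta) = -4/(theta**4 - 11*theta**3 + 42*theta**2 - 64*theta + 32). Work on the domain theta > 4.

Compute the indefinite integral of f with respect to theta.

The denominator factors as (theta - 4)**2*(theta - 2)*(theta - 1); partial fractions split f into directly integrable pieces: 4/(9*(theta - 1)) - 1/(theta - 2) + 5/(9*(theta - 4)) - 2/(3*(theta - 4)**2).
Check: d/dtheta[5*log(theta - 4)/9 - log(theta - 2) + 4*log(theta - 1)/9 + 4/(6*theta - 24)] = -4/(theta**4 - 11*theta**3 + 42*theta**2 - 64*theta + 32) = f(theta).

F(theta) = 5*log(theta - 4)/9 - log(theta - 2) + 4*log(theta - 1)/9 + 4/(6*theta - 24) + C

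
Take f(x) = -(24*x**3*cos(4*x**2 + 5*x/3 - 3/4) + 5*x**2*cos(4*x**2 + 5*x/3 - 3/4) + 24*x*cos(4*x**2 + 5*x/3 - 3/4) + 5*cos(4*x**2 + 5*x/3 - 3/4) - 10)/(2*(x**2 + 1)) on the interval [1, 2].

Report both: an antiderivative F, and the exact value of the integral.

Check any antiderivative F(x) by computing F'(x) and comparing it with f(x).
F(x) = -3*sin(4*x**2 + 5*x/3 - 3/4)/2 + 5*atan(x) is an antiderivative of f.
Check: d/dx[-3*sin(4*x**2 + 5*x/3 - 3/4)/2 + 5*atan(x)] = (-24*x**3*cos(4*x**2 + 5*x/3 - 3/4) - 5*x**2*cos(4*x**2 + 5*x/3 - 3/4) - 24*x*cos(4*x**2 + 5*x/3 - 3/4) - 5*cos(4*x**2 + 5*x/3 - 3/4) + 10)/(2*x**2 + 2), which equals f(x).
F(2) = -3*sin(223/12)/2 + 5*atan(2); F(1) = -3*sin(59/12)/2 + 5*pi/4.
Integral = F(2) - F(1) = -5*pi/4 + 3*sin(59/12)/2 - 3*sin(223/12)/2 + 5*atan(2).

Antiderivative: F(x) = -3*sin(4*x**2 + 5*x/3 - 3/4)/2 + 5*atan(x); value = -5*pi/4 + 3*sin(59/12)/2 - 3*sin(223/12)/2 + 5*atan(2)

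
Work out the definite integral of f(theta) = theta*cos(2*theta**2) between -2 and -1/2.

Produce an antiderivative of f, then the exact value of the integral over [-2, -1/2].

Antiderivative: F(theta) = sin(2*theta**2)/4; value = -sin(8)/4 + sin(1/2)/4

The substitution u = 2*theta**2 works: f is exactly (dF/du)*(du/dtheta) for that inner function.
F(theta) = sin(2*theta**2)/4 is an antiderivative of f.
Check: d/dtheta[sin(2*theta**2)/4] = theta*cos(2*theta**2) = f(theta).
F(-1/2) = sin(1/2)/4; F(-2) = sin(8)/4.
Integral = F(-1/2) - F(-2) = -sin(8)/4 + sin(1/2)/4.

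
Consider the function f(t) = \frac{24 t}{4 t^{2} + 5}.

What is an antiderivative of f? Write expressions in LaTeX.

The substitution u = 2 t^{2} + \frac{5}{2} works: f is exactly (dF/du)*(du/dt) for that inner function.
Check: d/dt[3 \log{\left(2 t^{2} + \frac{5}{2} \right)}] = \frac{24 t}{4 t^{2} + 5} = f(t).

An antiderivative is F(t) = 3 \log{\left(2 t^{2} + \frac{5}{2} \right)}.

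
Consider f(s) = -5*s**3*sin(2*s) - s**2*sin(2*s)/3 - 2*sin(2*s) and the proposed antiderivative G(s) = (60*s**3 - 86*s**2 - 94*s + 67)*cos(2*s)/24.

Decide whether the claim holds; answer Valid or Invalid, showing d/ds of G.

Invalid: d/ds[G] - f = 15*s**2*sin(2*s)/2 + 15*s**2*cos(2*s)/2 + 47*s*sin(2*s)/6 - 43*s*cos(2*s)/6 - 43*sin(2*s)/12 - 47*cos(2*s)/12, which is not 0.

d/ds[G] = -5*s**3*sin(2*s) + 43*s**2*sin(2*s)/6 + 15*s**2*cos(2*s)/2 + 47*s*sin(2*s)/6 - 43*s*cos(2*s)/6 - 67*sin(2*s)/12 - 47*cos(2*s)/12
d/ds[G] - f(s) = 15*s**2*sin(2*s)/2 + 15*s**2*cos(2*s)/2 + 47*s*sin(2*s)/6 - 43*s*cos(2*s)/6 - 43*sin(2*s)/12 - 47*cos(2*s)/12 != 0.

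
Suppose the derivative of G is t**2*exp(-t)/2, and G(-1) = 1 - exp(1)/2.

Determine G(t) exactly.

Recognize the product-rule pattern: G'(t) = u'v + uv' with u = -t**2/2 - t - 1, v = exp(-t), so integration by parts undoes it.
A general antiderivative is (-t**2 - 2*t - 2)*exp(-t)/2 + C.
The condition gives C = 1 - exp(1)/2 - (-exp(1)/2) = 1.
So G(t) = -(t**2 + 2*t - 2*exp(t) + 2)*exp(-t)/2.
Check: d/dt[-(t**2 + 2*t - 2*exp(t) + 2)*exp(-t)/2] = t**2*exp(-t)/2 = G'(t).

G(t) = -(t**2 + 2*t - 2*exp(t) + 2)*exp(-t)/2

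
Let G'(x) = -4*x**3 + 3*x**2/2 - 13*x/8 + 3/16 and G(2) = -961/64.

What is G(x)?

G(x) = -(-8*x**2 + 2*x - 3)**2/64

The substitution u = -2*x**2 + x/2 - 3/4 works: G'(x) is exactly (dG/du)*(du/dx) for that inner function.
A general antiderivative is -(-2*x**2 + x/2 - 3/4)**2/4 + C.
The condition gives C = -961/64 - (-961/64) = 0.
So G(x) = -(-8*x**2 + 2*x - 3)**2/64.
Check: d/dx[-(-8*x**2 + 2*x - 3)**2/64] = -4*x**3 + 3*x**2/2 - 13*x/8 + 3/16 = G'(x).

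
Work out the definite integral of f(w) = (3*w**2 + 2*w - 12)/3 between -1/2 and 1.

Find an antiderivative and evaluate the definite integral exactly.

Since d/dw undoes antidifferentiation here, F'(w) = f(w) is required of F(w).
F(w) = w**3/3 + w**2/3 - 4*w is an antiderivative of f.
Check: d/dw[w**3/3 + w**2/3 - 4*w] = w**2 + 2*w/3 - 4, which equals f(w).
F(1) = -10/3; F(-1/2) = 49/24.
Integral = F(1) - F(-1/2) = -43/8.

Antiderivative: F(w) = w**3/3 + w**2/3 - 4*w; value = -43/8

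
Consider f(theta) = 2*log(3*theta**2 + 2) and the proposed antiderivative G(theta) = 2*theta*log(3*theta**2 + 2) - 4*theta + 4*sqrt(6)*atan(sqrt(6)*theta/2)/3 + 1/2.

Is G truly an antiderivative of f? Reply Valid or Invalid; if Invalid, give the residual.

Valid - the claim checks out under differentiation.

d/dtheta[G] = 2*log(3*theta**2 + 2)
This equals f(theta) exactly, so the claim holds.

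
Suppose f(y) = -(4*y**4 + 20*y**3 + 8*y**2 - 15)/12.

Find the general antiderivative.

F(y) = -y**5/15 - 5*y**4/12 - 2*y**3/9 + 5*y/4 + C

Differentiate the proposed F(y) back; it has to land on f(y) exactly.
Check: d/dy[-y**5/15 - 5*y**4/12 - 2*y**3/9 + 5*y/4] = -y**4/3 - 5*y**3/3 - 2*y**2/3 + 5/4, which equals f(y).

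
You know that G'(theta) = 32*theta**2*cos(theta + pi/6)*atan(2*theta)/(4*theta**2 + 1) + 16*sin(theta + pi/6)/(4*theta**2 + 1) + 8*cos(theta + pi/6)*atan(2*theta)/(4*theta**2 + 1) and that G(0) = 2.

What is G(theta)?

G(theta) = 2*(4*sin(theta + pi/6)*atan(2*theta) + 1)

Recognize the product-rule pattern: G'(theta) = u'v + uv' with u = 8*atan(2*theta), v = sin(theta + pi/6), so integration by parts undoes it.
A general antiderivative is 8*sin(theta + pi/6)*atan(2*theta) + C.
The condition gives C = 2 - (0) = 2.
So G(theta) = 2*(4*sin(theta + pi/6)*atan(2*theta) + 1).
Check: d/dtheta[2*(4*sin(theta + pi/6)*atan(2*theta) + 1)] = (32*theta**2*cos(theta + pi/6)*atan(2*theta) + 16*sin(theta + pi/6) + 8*cos(theta + pi/6)*atan(2*theta))/(4*theta**2 + 1), which equals G'(theta).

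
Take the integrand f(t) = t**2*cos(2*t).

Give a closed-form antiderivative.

An antiderivative is F(t) = t**2*sin(2*t)/2 + t*cos(2*t)/2 - sin(2*t)/4.

A candidate is checked by its d/dt: the result must match f(t).
Check: d/dt[t**2*sin(2*t)/2 + t*cos(2*t)/2 - sin(2*t)/4] = t**2*cos(2*t) = f(t).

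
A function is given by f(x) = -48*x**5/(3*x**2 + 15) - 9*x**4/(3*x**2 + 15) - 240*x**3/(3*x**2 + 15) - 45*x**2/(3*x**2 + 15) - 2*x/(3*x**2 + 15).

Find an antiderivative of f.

An antiderivative is F(x) = -4*x**4 - x**3 - log(x**2 + 5)/3.

The integrand splits into summands that can be handled one at a time.
Check: d/dx[-4*x**4 - x**3 - log(x**2 + 5)/3] = (-48*x**5 - 9*x**4 - 240*x**3 - 45*x**2 - 2*x)/(3*x**2 + 15), which equals f(x).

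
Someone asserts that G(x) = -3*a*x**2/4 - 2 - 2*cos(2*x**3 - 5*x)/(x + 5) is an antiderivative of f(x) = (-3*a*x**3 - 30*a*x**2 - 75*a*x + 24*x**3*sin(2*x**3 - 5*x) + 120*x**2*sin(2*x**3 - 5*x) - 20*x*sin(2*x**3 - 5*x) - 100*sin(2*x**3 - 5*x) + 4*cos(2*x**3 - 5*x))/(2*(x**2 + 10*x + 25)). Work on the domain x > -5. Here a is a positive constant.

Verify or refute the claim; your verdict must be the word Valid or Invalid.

d/dx[G] = (-3*a*x**3 - 30*a*x**2 - 75*a*x + 24*x**3*sin(2*x**3 - 5*x) + 120*x**2*sin(2*x**3 - 5*x) - 20*x*sin(2*x**3 - 5*x) - 100*sin(2*x**3 - 5*x) + 4*cos(2*x**3 - 5*x))/(2*x**2 + 20*x + 50)
This equals f(x) exactly, so the claim holds.

Valid. The derivative of G reproduces f.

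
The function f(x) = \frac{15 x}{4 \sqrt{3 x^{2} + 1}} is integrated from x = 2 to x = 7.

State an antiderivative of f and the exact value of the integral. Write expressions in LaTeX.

f matches the chain-rule pattern g'(h)*h' with inner function h(x) = 3 x^{2} + 1; substituting u = h(x) collapses the integral.
F(x) = \frac{5 \sqrt{3 x^{2} + 1}}{4} is an antiderivative of f.
Check: d/dx[\frac{5 \sqrt{3 x^{2} + 1}}{4}] = \frac{15 x}{4 \sqrt{3 x^{2} + 1}} = f(x).
F(7) = \frac{5 \sqrt{37}}{2}; F(2) = \frac{5 \sqrt{13}}{4}.
Integral = F(7) - F(2) = - \frac{5 \sqrt{13}}{4} + \frac{5 \sqrt{37}}{2}.

Antiderivative: F(x) = \frac{5 \sqrt{3 x^{2} + 1}}{4}; value = - \frac{5 \sqrt{13}}{4} + \frac{5 \sqrt{37}}{2}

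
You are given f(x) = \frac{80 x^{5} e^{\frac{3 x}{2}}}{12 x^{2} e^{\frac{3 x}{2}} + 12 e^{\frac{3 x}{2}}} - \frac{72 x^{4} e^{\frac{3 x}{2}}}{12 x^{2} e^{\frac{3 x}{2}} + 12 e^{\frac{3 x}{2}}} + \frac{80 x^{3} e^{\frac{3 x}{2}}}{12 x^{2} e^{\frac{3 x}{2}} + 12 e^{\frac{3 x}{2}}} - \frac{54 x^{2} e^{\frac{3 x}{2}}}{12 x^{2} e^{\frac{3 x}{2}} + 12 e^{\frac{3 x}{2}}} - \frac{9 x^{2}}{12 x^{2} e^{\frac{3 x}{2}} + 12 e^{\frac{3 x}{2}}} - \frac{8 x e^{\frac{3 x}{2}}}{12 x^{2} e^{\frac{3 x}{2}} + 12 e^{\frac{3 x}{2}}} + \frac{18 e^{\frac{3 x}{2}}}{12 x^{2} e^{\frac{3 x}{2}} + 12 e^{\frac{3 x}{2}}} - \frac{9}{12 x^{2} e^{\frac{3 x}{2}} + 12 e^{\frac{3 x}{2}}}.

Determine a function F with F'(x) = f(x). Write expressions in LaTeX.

An antiderivative is F(x) = \frac{\left(10 x^{4} e^{\frac{3 x}{2}} - 12 x^{3} e^{\frac{3 x}{2}} + 9 x e^{\frac{3 x}{2}} - 2 e^{\frac{3 x}{2}} \log{\left(x^{2} + 1 \right)} - 2 e^{\frac{3 x}{2}} \log{\left(2 \right)} + 3\right) e^{- \frac{3 x}{2}}}{6}.

Integrate term by term and add the pieces.
Check: d/dx[\frac{\left(10 x^{4} e^{\frac{3 x}{2}} - 12 x^{3} e^{\frac{3 x}{2}} + 9 x e^{\frac{3 x}{2}} - 2 e^{\frac{3 x}{2}} \log{\left(x^{2} + 1 \right)} - 2 e^{\frac{3 x}{2}} \log{\left(2 \right)} + 3\right) e^{- \frac{3 x}{2}}}{6}] = \frac{80 x^{5} e^{\frac{3 x}{2}} - 72 x^{4} e^{\frac{3 x}{2}} + 80 x^{3} e^{\frac{3 x}{2}} - 54 x^{2} e^{\frac{3 x}{2}} - 9 x^{2} - 8 x e^{\frac{3 x}{2}} + 18 e^{\frac{3 x}{2}} - 9}{12 x^{2} e^{\frac{3 x}{2}} + 12 e^{\frac{3 x}{2}}}, which equals f(x).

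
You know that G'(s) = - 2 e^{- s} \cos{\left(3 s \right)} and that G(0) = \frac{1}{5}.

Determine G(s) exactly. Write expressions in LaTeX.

Any candidate G(s) must reproduce the stated G'(s) exactly.
A general antiderivative is - \frac{3 e^{- s} \sin{\left(3 s \right)}}{5} + \frac{e^{- s} \cos{\left(3 s \right)}}{5} + C.
The condition gives C = \frac{1}{5} - (\frac{1}{5}) = 0.
So G(s) = \frac{\left(- 3 \sin{\left(3 s \right)} + \cos{\left(3 s \right)}\right) e^{- s}}{5}.
Check: d/ds[\frac{\left(- 3 \sin{\left(3 s \right)} + \cos{\left(3 s \right)}\right) e^{- s}}{5}] = - 2 e^{- s} \cos{\left(3 s \right)} = G'(s).

G(s) = \frac{\left(- 3 \sin{\left(3 s \right)} + \cos{\left(3 s \right)}\right) e^{- s}}{5}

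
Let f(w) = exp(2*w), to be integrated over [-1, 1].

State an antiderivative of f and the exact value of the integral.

Since d/dw undoes antidifferentiation here, F'(w) = f(w) is required of F(w).
F(w) = exp(2*w)/2 is an antiderivative of f.
Check: d/dw[exp(2*w)/2] = exp(2*w) = f(w).
F(1) = exp(2)/2; F(-1) = exp(-2)/2.
Integral = F(1) - F(-1) = -exp(-2)/2 + exp(2)/2.

Antiderivative: F(w) = exp(2*w)/2; value = -exp(-2)/2 + exp(2)/2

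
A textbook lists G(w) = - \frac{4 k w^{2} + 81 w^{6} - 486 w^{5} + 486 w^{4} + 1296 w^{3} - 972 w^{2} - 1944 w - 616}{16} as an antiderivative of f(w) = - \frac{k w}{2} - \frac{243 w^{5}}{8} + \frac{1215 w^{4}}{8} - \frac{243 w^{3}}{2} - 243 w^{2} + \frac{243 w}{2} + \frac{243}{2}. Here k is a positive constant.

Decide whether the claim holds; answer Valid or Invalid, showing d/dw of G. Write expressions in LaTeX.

Valid - the claim checks out under differentiation.

d/dw[G] = - \frac{k w}{2} - \frac{243 w^{5}}{8} + \frac{1215 w^{4}}{8} - \frac{243 w^{3}}{2} - 243 w^{2} + \frac{243 w}{2} + \frac{243}{2}
This equals f(w) exactly, so the claim holds.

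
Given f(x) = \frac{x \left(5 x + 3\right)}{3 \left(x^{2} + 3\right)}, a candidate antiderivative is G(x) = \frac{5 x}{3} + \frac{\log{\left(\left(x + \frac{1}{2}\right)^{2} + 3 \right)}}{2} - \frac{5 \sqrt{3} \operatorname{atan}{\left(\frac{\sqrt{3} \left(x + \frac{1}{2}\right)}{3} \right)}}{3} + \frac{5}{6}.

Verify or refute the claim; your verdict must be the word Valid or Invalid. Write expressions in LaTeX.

Invalid: d/dx[G] - f = \frac{- 2 x^{2} + 19 x + 11}{4 x^{4} + 4 x^{3} + 25 x^{2} + 12 x + 39}, which is not 0.

d/dx[G] = \frac{20 x^{2} + 32 x + 11}{12 x^{2} + 12 x + 39}
d/dx[G] - f(x) = \frac{- 2 x^{2} + 19 x + 11}{4 x^{4} + 4 x^{3} + 25 x^{2} + 12 x + 39} != 0.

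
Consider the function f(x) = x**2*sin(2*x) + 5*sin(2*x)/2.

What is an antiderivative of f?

An antiderivative is F(x) = -x**2*cos(2*x)/2 + x*sin(2*x)/2 - cos(2*x).

The integrand splits into summands that can be handled one at a time.
Check: d/dx[-x**2*cos(2*x)/2 + x*sin(2*x)/2 - cos(2*x)] = x**2*sin(2*x) + 5*sin(2*x)/2 = f(x).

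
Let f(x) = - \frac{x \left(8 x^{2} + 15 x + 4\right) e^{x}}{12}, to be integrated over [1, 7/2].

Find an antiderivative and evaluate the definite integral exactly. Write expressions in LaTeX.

Antiderivative: F(x) = \frac{\left(- 8 x^{3} + 9 x^{2} - 22 x + 22\right) e^{x}}{12}; value = - \frac{1151 e^{\frac{7}{2}}}{48} - \frac{e}{12}

f has the shape u'v + uv' for u = - \frac{2 x^{3}}{3} + \frac{3 x^{2}}{4} - \frac{11 x}{6} + \frac{11}{6} and v = e^{x} — it is the derivative of the product u*v.
F(x) = \frac{\left(- 8 x^{3} + 9 x^{2} - 22 x + 22\right) e^{x}}{12} is an antiderivative of f.
Check: d/dx[\frac{\left(- 8 x^{3} + 9 x^{2} - 22 x + 22\right) e^{x}}{12}] = - \frac{2 x^{3} e^{x}}{3} - \frac{5 x^{2} e^{x}}{4} - \frac{x e^{x}}{3}, which equals f(x).
F(7/2) = - \frac{1151 e^{\frac{7}{2}}}{48}; F(1) = \frac{e}{12}.
Integral = F(7/2) - F(1) = - \frac{1151 e^{\frac{7}{2}}}{48} - \frac{e}{12}.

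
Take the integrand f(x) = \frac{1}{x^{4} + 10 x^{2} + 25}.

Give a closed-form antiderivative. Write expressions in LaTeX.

For F(x) to be correct the identity F'(x) - f(x) = 0 must hold.
Check: d/dx[\frac{x}{10 x^{2} + 50} + \frac{\sqrt{5} \operatorname{atan}{\left(\frac{\sqrt{5} x}{5} \right)}}{50}] = \frac{1}{x^{4} + 10 x^{2} + 25} = f(x).

An antiderivative is F(x) = \frac{x}{10 x^{2} + 50} + \frac{\sqrt{5} \operatorname{atan}{\left(\frac{\sqrt{5} x}{5} \right)}}{50}.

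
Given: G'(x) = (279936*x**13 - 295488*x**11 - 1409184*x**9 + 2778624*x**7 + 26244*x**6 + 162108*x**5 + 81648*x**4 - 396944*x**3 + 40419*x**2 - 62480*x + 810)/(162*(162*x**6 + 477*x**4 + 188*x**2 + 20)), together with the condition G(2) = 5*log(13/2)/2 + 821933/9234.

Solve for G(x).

Recover the given G'(x) by differentiating a candidate G(x); any mismatch rules it out.
A general antiderivative is 2*x**4/3 + 2*x**2 + x - x/(4*(3*x**2/2 + 1/3)) + 4*(4/3 - x**2)**4/3 + 5*log(x**2 + 5/2)/2 + C.
The condition gives C = 5*log(13/2)/2 + 821933/9234 - (5*log(13/2)/2 + 812699/9234) = 1.
So G(x) = (5832*x**10 - 29808*x**8 + 58212*x**6 - 32076*x**4 + 4374*x**3 + 10935*x**2*log(x**2 + 5/2) + 12462*x**2 + 243*x + 2430*log(x**2 + 5/2) + 5068)/(4374*x**2 + 972).
Check: d/dx[(5832*x**10 - 29808*x**8 + 58212*x**6 - 32076*x**4 + 4374*x**3 + 10935*x**2*log(x**2 + 5/2) + 12462*x**2 + 243*x + 2430*log(x**2 + 5/2) + 5068)/(4374*x**2 + 972)] = (279936*x**13 - 295488*x**11 - 1409184*x**9 + 2778624*x**7 + 26244*x**6 + 162108*x**5 + 81648*x**4 - 396944*x**3 + 40419*x**2 - 62480*x + 810)/(26244*x**6 + 77274*x**4 + 30456*x**2 + 3240), which equals G'(x).

G(x) = (5832*x**10 - 29808*x**8 + 58212*x**6 - 32076*x**4 + 4374*x**3 + 10935*x**2*log(x**2 + 5/2) + 12462*x**2 + 243*x + 2430*log(x**2 + 5/2) + 5068)/(4374*x**2 + 972)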